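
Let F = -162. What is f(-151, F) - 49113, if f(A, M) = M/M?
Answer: -49112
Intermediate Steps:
f(A, M) = 1
f(-151, F) - 49113 = 1 - 49113 = -49112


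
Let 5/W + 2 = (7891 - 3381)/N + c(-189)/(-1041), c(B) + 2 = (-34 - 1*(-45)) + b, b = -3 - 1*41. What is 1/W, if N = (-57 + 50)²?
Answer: 4594607/255045 ≈ 18.015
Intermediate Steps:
b = -44 (b = -3 - 41 = -44)
c(B) = -35 (c(B) = -2 + ((-34 - 1*(-45)) - 44) = -2 + ((-34 + 45) - 44) = -2 + (11 - 44) = -2 - 33 = -35)
N = 49 (N = (-7)² = 49)
W = 255045/4594607 (W = 5/(-2 + ((7891 - 3381)/49 - 35/(-1041))) = 5/(-2 + (4510*(1/49) - 35*(-1/1041))) = 5/(-2 + (4510/49 + 35/1041)) = 5/(-2 + 4696625/51009) = 5/(4594607/51009) = 5*(51009/4594607) = 255045/4594607 ≈ 0.055510)
1/W = 1/(255045/4594607) = 4594607/255045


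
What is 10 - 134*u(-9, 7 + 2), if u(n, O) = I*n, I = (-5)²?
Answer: 30160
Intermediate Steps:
I = 25
u(n, O) = 25*n
10 - 134*u(-9, 7 + 2) = 10 - 3350*(-9) = 10 - 134*(-225) = 10 + 30150 = 30160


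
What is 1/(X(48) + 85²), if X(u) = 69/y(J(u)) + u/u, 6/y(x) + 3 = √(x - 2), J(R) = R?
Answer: 28766/206846355 - 46*√46/206846355 ≈ 0.00013756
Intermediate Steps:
y(x) = 6/(-3 + √(-2 + x)) (y(x) = 6/(-3 + √(x - 2)) = 6/(-3 + √(-2 + x)))
X(u) = -67/2 + 23*√(-2 + u)/2 (X(u) = 69/((6/(-3 + √(-2 + u)))) + u/u = 69*(-½ + √(-2 + u)/6) + 1 = (-69/2 + 23*√(-2 + u)/2) + 1 = -67/2 + 23*√(-2 + u)/2)
1/(X(48) + 85²) = 1/((-67/2 + 23*√(-2 + 48)/2) + 85²) = 1/((-67/2 + 23*√46/2) + 7225) = 1/(14383/2 + 23*√46/2)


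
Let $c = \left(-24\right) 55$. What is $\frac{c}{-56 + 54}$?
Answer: $660$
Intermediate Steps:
$c = -1320$
$\frac{c}{-56 + 54} = - \frac{1320}{-56 + 54} = - \frac{1320}{-2} = \left(-1320\right) \left(- \frac{1}{2}\right) = 660$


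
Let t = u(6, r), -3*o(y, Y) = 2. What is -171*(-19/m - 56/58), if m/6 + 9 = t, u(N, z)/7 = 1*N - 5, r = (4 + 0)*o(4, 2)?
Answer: -12255/116 ≈ -105.65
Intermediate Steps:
o(y, Y) = -2/3 (o(y, Y) = -1/3*2 = -2/3)
r = -8/3 (r = (4 + 0)*(-2/3) = 4*(-2/3) = -8/3 ≈ -2.6667)
u(N, z) = -35 + 7*N (u(N, z) = 7*(1*N - 5) = 7*(N - 5) = 7*(-5 + N) = -35 + 7*N)
t = 7 (t = -35 + 7*6 = -35 + 42 = 7)
m = -12 (m = -54 + 6*7 = -54 + 42 = -12)
-171*(-19/m - 56/58) = -171*(-19/(-12) - 56/58) = -171*(-19*(-1/12) - 56*1/58) = -171*(19/12 - 28/29) = -171*215/348 = -12255/116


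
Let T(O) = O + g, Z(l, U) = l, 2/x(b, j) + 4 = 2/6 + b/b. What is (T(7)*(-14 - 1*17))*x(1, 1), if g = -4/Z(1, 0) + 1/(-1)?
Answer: 93/2 ≈ 46.500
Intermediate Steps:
x(b, j) = -¾ (x(b, j) = 2/(-4 + (2/6 + b/b)) = 2/(-4 + (2*(⅙) + 1)) = 2/(-4 + (⅓ + 1)) = 2/(-4 + 4/3) = 2/(-8/3) = 2*(-3/8) = -¾)
g = -5 (g = -4/1 + 1/(-1) = -4*1 + 1*(-1) = -4 - 1 = -5)
T(O) = -5 + O (T(O) = O - 5 = -5 + O)
(T(7)*(-14 - 1*17))*x(1, 1) = ((-5 + 7)*(-14 - 1*17))*(-¾) = (2*(-14 - 17))*(-¾) = (2*(-31))*(-¾) = -62*(-¾) = 93/2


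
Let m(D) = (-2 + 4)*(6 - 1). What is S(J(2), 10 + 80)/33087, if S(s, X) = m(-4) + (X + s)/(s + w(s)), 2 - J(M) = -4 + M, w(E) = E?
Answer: 29/44116 ≈ 0.00065736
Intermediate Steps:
J(M) = 6 - M (J(M) = 2 - (-4 + M) = 2 + (4 - M) = 6 - M)
m(D) = 10 (m(D) = 2*5 = 10)
S(s, X) = 10 + (X + s)/(2*s) (S(s, X) = 10 + (X + s)/(s + s) = 10 + (X + s)/((2*s)) = 10 + (X + s)*(1/(2*s)) = 10 + (X + s)/(2*s))
S(J(2), 10 + 80)/33087 = (((10 + 80) + 21*(6 - 1*2))/(2*(6 - 1*2)))/33087 = ((90 + 21*(6 - 2))/(2*(6 - 2)))*(1/33087) = ((½)*(90 + 21*4)/4)*(1/33087) = ((½)*(¼)*(90 + 84))*(1/33087) = ((½)*(¼)*174)*(1/33087) = (87/4)*(1/33087) = 29/44116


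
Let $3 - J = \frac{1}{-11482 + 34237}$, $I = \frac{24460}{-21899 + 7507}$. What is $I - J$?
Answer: $- \frac{384760697}{81872490} \approx -4.6995$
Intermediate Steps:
$I = - \frac{6115}{3598}$ ($I = \frac{24460}{-14392} = 24460 \left(- \frac{1}{14392}\right) = - \frac{6115}{3598} \approx -1.6996$)
$J = \frac{68264}{22755}$ ($J = 3 - \frac{1}{-11482 + 34237} = 3 - \frac{1}{22755} = \frac{68264}{22755} \approx 3.0$)
$I - J = - \frac{6115}{3598} - \frac{68264}{22755} = - \frac{384760697}{81872490}$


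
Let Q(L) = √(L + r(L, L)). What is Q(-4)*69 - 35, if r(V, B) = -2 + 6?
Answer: -35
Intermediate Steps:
r(V, B) = 4
Q(L) = √(4 + L) (Q(L) = √(L + 4) = √(4 + L))
Q(-4)*69 - 35 = √(4 - 4)*69 - 35 = √0*69 - 35 = 0*69 - 35 = 0 - 35 = -35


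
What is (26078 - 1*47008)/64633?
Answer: -20930/64633 ≈ -0.32383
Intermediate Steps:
(26078 - 1*47008)/64633 = (26078 - 47008)*(1/64633) = -20930*1/64633 = -20930/64633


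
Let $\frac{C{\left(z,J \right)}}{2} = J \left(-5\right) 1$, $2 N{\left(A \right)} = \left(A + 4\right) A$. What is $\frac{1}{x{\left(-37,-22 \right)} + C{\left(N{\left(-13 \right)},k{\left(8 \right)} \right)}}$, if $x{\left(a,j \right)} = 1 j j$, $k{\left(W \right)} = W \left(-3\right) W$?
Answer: $\frac{1}{2404} \approx 0.00041597$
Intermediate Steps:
$k{\left(W \right)} = - 3 W^{2}$ ($k{\left(W \right)} = - 3 W W = - 3 W^{2}$)
$N{\left(A \right)} = \frac{A \left(4 + A\right)}{2}$ ($N{\left(A \right)} = \frac{\left(A + 4\right) A}{2} = \frac{\left(4 + A\right) A}{2} = \frac{A \left(4 + A\right)}{2}$)
$C{\left(z,J \right)} = - 10 J$ ($C{\left(z,J \right)} = 2 J \left(-5\right) 1 = 2 - 5 J 1 = 2 \left(- 5 J\right) = - 10 J$)
$x{\left(a,j \right)} = j^{2}$ ($x{\left(a,j \right)} = j j = j^{2}$)
$\frac{1}{x{\left(-37,-22 \right)} + C{\left(N{\left(-13 \right)},k{\left(8 \right)} \right)}} = \frac{1}{\left(-22\right)^{2} - 10 \left(- 3 \cdot 8^{2}\right)} = \frac{1}{484 - 10 \left(\left(-3\right) 64\right)} = \frac{1}{484 - -1920} = \frac{1}{484 + 1920} = \frac{1}{2404}$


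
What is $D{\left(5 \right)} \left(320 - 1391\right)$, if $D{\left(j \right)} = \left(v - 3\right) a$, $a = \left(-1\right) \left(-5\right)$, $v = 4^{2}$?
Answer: $-69615$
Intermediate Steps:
$v = 16$
$a = 5$
$D{\left(j \right)} = 65$ ($D{\left(j \right)} = \left(16 - 3\right) 5 = 13 \cdot 5 = 65$)
$D{\left(5 \right)} \left(320 - 1391\right) = 65 \left(320 - 1391\right) = 65 \left(-1071\right) = -69615$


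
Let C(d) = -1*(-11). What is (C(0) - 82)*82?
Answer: -5822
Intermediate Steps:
C(d) = 11
(C(0) - 82)*82 = (11 - 82)*82 = -71*82 = -5822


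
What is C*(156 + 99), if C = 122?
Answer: 31110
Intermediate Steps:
C*(156 + 99) = 122*(156 + 99) = 122*255 = 31110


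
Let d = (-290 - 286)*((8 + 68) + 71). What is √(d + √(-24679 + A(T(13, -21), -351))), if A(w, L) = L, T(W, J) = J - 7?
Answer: √(-84672 + I*√25030) ≈ 0.272 + 290.98*I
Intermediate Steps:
T(W, J) = -7 + J
d = -84672 (d = -576*(76 + 71) = -576*147 = -84672)
√(d + √(-24679 + A(T(13, -21), -351))) = √(-84672 + √(-24679 - 351)) = √(-84672 + √(-25030)) = √(-84672 + I*√25030)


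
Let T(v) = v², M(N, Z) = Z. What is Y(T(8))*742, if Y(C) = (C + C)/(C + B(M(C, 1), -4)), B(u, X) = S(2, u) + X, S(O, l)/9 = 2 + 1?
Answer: 94976/87 ≈ 1091.7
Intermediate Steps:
S(O, l) = 27 (S(O, l) = 9*(2 + 1) = 9*3 = 27)
B(u, X) = 27 + X
Y(C) = 2*C/(23 + C) (Y(C) = (C + C)/(C + (27 - 4)) = (2*C)/(C + 23) = (2*C)/(23 + C) = 2*C/(23 + C))
Y(T(8))*742 = (2*8²/(23 + 8²))*742 = (2*64/(23 + 64))*742 = (2*64/87)*742 = (2*64*(1/87))*742 = (128/87)*742 = 94976/87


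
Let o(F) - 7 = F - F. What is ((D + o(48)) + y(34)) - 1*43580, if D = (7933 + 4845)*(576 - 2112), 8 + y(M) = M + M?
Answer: -19670521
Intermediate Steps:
o(F) = 7 (o(F) = 7 + (F - F) = 7 + 0 = 7)
y(M) = -8 + 2*M (y(M) = -8 + (M + M) = -8 + 2*M)
D = -19627008 (D = 12778*(-1536) = -19627008)
((D + o(48)) + y(34)) - 1*43580 = ((-19627008 + 7) + (-8 + 2*34)) - 1*43580 = (-19627001 + (-8 + 68)) - 43580 = (-19627001 + 60) - 43580 = -19626941 - 43580 = -19670521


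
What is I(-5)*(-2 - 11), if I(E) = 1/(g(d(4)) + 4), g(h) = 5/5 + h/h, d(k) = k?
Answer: -13/6 ≈ -2.1667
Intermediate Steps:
g(h) = 2 (g(h) = 5*(1/5) + 1 = 1 + 1 = 2)
I(E) = 1/6 (I(E) = 1/(2 + 4) = 1/6)
I(-5)*(-2 - 11) = (-2 - 11)/6 = (1/6)*(-13) = -13/6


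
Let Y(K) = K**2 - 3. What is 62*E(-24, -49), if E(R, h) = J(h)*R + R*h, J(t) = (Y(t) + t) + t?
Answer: -3349488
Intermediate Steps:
Y(K) = -3 + K**2
J(t) = -3 + t**2 + 2*t (J(t) = ((-3 + t**2) + t) + t = (-3 + t + t**2) + t = -3 + t**2 + 2*t)
E(R, h) = R*h + R*(-3 + h**2 + 2*h) (E(R, h) = (-3 + h**2 + 2*h)*R + R*h = R*(-3 + h**2 + 2*h) + R*h = R*h + R*(-3 + h**2 + 2*h))
62*E(-24, -49) = 62*(-24*(-3 + (-49)**2 + 3*(-49))) = 62*(-24*(-3 + 2401 - 147)) = 62*(-24*2251) = 62*(-54024) = -3349488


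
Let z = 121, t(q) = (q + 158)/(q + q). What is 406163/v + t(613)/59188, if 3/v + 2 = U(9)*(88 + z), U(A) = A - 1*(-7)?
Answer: 32832933295452787/72564488 ≈ 4.5247e+8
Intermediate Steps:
U(A) = 7 + A (U(A) = A + 7 = 7 + A)
t(q) = (158 + q)/(2*q) (t(q) = (158 + q)/((2*q)) = (158 + q)*(1/(2*q)) = (158 + q)/(2*q))
v = 1/1114 (v = 3/(-2 + (7 + 9)*(88 + 121)) = 3/(-2 + 16*209) = 3/(-2 + 3344) = 3/3342 = 3*(1/3342) = 1/1114 ≈ 0.00089767)
406163/v + t(613)/59188 = 406163/(1/1114) + ((½)*(158 + 613)/613)/59188 = 406163*1114 + ((½)*(1/613)*771)*(1/59188) = 452465582 + (771/1226)*(1/59188) = 452465582 + 771/72564488 = 32832933295452787/72564488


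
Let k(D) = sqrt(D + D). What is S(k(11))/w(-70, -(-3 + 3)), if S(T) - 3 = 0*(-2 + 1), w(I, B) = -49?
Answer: -3/49 ≈ -0.061224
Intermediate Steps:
k(D) = sqrt(2)*sqrt(D) (k(D) = sqrt(2*D) = sqrt(2)*sqrt(D))
S(T) = 3 (S(T) = 3 + 0*(-2 + 1) = 3 + 0*(-1) = 3 + 0 = 3)
S(k(11))/w(-70, -(-3 + 3)) = 3/(-49) = 3*(-1/49) = -3/49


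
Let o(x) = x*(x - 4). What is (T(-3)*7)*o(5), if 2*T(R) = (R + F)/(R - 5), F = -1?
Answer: 35/4 ≈ 8.7500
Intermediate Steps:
o(x) = x*(-4 + x)
T(R) = (-1 + R)/(2*(-5 + R)) (T(R) = ((R - 1)/(R - 5))/2 = ((-1 + R)/(-5 + R))/2 = (-1 + R)/(2*(-5 + R)))
(T(-3)*7)*o(5) = (((-1 - 3)/(2*(-5 - 3)))*7)*(5*(-4 + 5)) = (((½)*(-4)/(-8))*7)*(5*1) = (((½)*(-⅛)*(-4))*7)*5 = ((¼)*7)*5 = (7/4)*5 = 35/4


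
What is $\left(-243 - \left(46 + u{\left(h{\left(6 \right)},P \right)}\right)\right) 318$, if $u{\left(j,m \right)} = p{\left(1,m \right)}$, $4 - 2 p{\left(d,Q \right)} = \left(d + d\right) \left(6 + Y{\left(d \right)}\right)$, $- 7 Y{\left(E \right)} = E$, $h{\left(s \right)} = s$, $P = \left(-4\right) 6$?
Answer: $- \frac{634728}{7} \approx -90675.0$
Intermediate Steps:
$P = -24$
$Y{\left(E \right)} = - \frac{E}{7}$
$p{\left(d,Q \right)} = 2 - d \left(6 - \frac{d}{7}\right)$ ($p{\left(d,Q \right)} = 2 - \frac{\left(d + d\right) \left(6 - \frac{d}{7}\right)}{2} = 2 - \frac{2 d \left(6 - \frac{d}{7}\right)}{2} = 2 - d \left(6 - \frac{d}{7}\right)$)
$u{\left(j,m \right)} = - \frac{27}{7}$ ($u{\left(j,m \right)} = 2 - 6 + \frac{1^{2}}{7} = 2 - 6 + \frac{1}{7} \cdot 1 = 2 - 6 + \frac{1}{7} = - \frac{27}{7}$)
$\left(-243 - \left(46 + u{\left(h{\left(6 \right)},P \right)}\right)\right) 318 = \left(-243 - \frac{295}{7}\right) 318 = \left(- \frac{1996}{7}\right) 318 = - \frac{634728}{7}$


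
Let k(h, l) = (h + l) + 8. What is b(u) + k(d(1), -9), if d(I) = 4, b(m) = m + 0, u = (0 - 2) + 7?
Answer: 8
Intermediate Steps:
u = 5 (u = -2 + 7 = 5)
b(m) = m
k(h, l) = 8 + h + l
b(u) + k(d(1), -9) = 5 + (8 + 4 - 9) = 5 + 3 = 8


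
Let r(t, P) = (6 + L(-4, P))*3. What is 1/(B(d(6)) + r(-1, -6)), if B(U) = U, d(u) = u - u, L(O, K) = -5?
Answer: ⅓ ≈ 0.33333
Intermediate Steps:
d(u) = 0
r(t, P) = 3 (r(t, P) = (6 - 5)*3 = 1*3 = 3)
1/(B(d(6)) + r(-1, -6)) = 1/(0 + 3) = 1/3 = ⅓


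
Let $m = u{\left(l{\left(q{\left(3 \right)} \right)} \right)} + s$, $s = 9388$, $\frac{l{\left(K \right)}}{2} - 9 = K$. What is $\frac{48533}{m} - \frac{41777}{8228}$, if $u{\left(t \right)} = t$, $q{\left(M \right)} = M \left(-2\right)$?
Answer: $\frac{312563}{3513356} \approx 0.088964$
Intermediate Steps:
$q{\left(M \right)} = - 2 M$
$l{\left(K \right)} = 18 + 2 K$
$m = 9394$ ($m = \left(18 + 2 \left(\left(-2\right) 3\right)\right) + 9388 = \left(18 + 2 \left(-6\right)\right) + 9388 = \left(18 - 12\right) + 9388 = 6 + 9388 = 9394$)
$\frac{48533}{m} - \frac{41777}{8228} = \frac{48533}{9394} - \frac{41777}{8228} = \frac{312563}{3513356}$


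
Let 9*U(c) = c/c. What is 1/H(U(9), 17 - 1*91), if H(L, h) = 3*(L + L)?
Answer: 3/2 ≈ 1.5000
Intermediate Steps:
U(c) = 1/9 (U(c) = (c/c)/9 = (1/9)*1 = 1/9)
H(L, h) = 6*L (H(L, h) = 3*(2*L) = 6*L)
1/H(U(9), 17 - 1*91) = 1/(6*(1/9)) = 1/(2/3) = 3/2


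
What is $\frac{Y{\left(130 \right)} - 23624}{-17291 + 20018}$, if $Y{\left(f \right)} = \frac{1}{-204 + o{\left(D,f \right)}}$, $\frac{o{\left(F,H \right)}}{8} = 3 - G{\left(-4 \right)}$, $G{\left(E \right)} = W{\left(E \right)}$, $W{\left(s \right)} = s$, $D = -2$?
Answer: $- \frac{1165451}{134532} \approx -8.663$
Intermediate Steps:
$G{\left(E \right)} = E$
$o{\left(F,H \right)} = 56$ ($o{\left(F,H \right)} = 8 \left(3 - -4\right) = 8 \left(3 + 4\right) = 8 \cdot 7 = 56$)
$Y{\left(f \right)} = - \frac{1}{148}$ ($Y{\left(f \right)} = \frac{1}{-204 + 56} = \frac{1}{-148} = - \frac{1}{148}$)
$\frac{Y{\left(130 \right)} - 23624}{-17291 + 20018} = \frac{- \frac{1}{148} - 23624}{-17291 + 20018} = - \frac{3496353}{148 \cdot 2727} = \left(- \frac{3496353}{148}\right) \frac{1}{2727} = - \frac{1165451}{134532}$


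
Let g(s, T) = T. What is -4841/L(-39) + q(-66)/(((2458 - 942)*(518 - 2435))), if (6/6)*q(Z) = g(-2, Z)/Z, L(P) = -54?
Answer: 260532937/2906172 ≈ 89.648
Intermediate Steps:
q(Z) = 1 (q(Z) = Z/Z = 1)
-4841/L(-39) + q(-66)/(((2458 - 942)*(518 - 2435))) = -4841/(-54) + 1/((2458 - 942)*(518 - 2435)) = -4841*(-1/54) + 1/(1516*(-1917)) = 4841/54 + 1/(-2906172) = 4841/54 + 1*(-1/2906172) = 4841/54 - 1/2906172 = 260532937/2906172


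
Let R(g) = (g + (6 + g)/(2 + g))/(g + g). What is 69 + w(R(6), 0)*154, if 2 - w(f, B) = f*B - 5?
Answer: 1147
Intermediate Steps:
R(g) = (g + (6 + g)/(2 + g))/(2*g) (R(g) = (g + (6 + g)/(2 + g))/((2*g)) = (g + (6 + g)/(2 + g))*(1/(2*g)) = (g + (6 + g)/(2 + g))/(2*g))
w(f, B) = 7 - B*f (w(f, B) = 2 - (f*B - 5) = 2 - (B*f - 5) = 2 - (-5 + B*f) = 2 + (5 - B*f) = 7 - B*f)
69 + w(R(6), 0)*154 = 69 + (7 - 1*0*(½)*(6 + 6² + 3*6)/(6*(2 + 6)))*154 = 69 + (7 - 1*0*(½)*(⅙)*(6 + 36 + 18)/8)*154 = 69 + (7 - 1*0*(½)*(⅙)*(⅛)*60)*154 = 69 + (7 - 1*0*5/8)*154 = 69 + (7 + 0)*154 = 69 + 7*154 = 69 + 1078 = 1147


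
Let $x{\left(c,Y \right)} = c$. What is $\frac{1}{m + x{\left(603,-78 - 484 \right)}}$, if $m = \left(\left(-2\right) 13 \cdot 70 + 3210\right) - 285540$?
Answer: $- \frac{1}{283547} \approx -3.5268 \cdot 10^{-6}$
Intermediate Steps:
$m = -284150$ ($m = \left(\left(-26\right) 70 + 3210\right) - 285540 = \left(-1820 + 3210\right) - 285540 = 1390 - 285540 = -284150$)
$\frac{1}{m + x{\left(603,-78 - 484 \right)}} = \frac{1}{-284150 + 603} = \frac{1}{-283547} = - \frac{1}{283547}$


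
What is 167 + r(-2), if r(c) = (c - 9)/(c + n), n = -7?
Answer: 1514/9 ≈ 168.22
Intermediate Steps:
r(c) = (-9 + c)/(-7 + c) (r(c) = (c - 9)/(c - 7) = (-9 + c)/(-7 + c))
167 + r(-2) = 167 + (-9 - 2)/(-7 - 2) = 167 - 11/(-9) = 167 - ⅑*(-11) = 167 + 11/9 = 1514/9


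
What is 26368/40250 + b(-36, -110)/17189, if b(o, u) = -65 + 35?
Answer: 226016026/345928625 ≈ 0.65336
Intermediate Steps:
b(o, u) = -30
26368/40250 + b(-36, -110)/17189 = 26368/40250 - 30/17189 = 26368*(1/40250) - 30*1/17189 = 13184/20125 - 30/17189 = 226016026/345928625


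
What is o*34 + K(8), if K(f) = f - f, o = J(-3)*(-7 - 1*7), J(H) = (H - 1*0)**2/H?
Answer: 1428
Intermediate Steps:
J(H) = H (J(H) = (H + 0)**2/H = H**2/H = H)
o = 42 (o = -3*(-7 - 1*7) = -3*(-7 - 7) = -3*(-14) = 42)
K(f) = 0
o*34 + K(8) = 42*34 + 0 = 1428 + 0 = 1428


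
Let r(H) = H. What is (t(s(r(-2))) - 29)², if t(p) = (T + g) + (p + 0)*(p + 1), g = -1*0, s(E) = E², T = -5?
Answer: 196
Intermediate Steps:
g = 0
t(p) = -5 + p*(1 + p) (t(p) = (-5 + 0) + (p + 0)*(p + 1) = -5 + p*(1 + p))
(t(s(r(-2))) - 29)² = ((-5 + (-2)² + ((-2)²)²) - 29)² = ((-5 + 4 + 4²) - 29)² = ((-5 + 4 + 16) - 29)² = (15 - 29)² = (-14)² = 196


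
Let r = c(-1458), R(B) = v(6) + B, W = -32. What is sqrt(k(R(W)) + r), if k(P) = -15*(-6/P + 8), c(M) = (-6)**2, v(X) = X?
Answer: I*sqrt(14781)/13 ≈ 9.3521*I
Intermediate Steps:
c(M) = 36
R(B) = 6 + B
k(P) = -120 + 90/P (k(P) = -15*(8 - 6/P) = -120 + 90/P)
r = 36
sqrt(k(R(W)) + r) = sqrt((-120 + 90/(6 - 32)) + 36) = sqrt((-120 + 90/(-26)) + 36) = sqrt((-120 + 90*(-1/26)) + 36) = sqrt((-120 - 45/13) + 36) = sqrt(-1605/13 + 36) = sqrt(-1137/13) = I*sqrt(14781)/13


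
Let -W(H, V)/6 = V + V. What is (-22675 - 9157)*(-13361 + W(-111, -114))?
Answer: 381761176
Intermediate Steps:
W(H, V) = -12*V (W(H, V) = -6*(V + V) = -12*V)
(-22675 - 9157)*(-13361 + W(-111, -114)) = (-22675 - 9157)*(-13361 - 12*(-114)) = -31832*(-13361 + 1368) = -31832*(-11993) = 381761176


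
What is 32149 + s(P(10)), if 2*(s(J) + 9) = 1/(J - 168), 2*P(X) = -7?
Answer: 11024019/343 ≈ 32140.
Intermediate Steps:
P(X) = -7/2 (P(X) = (½)*(-7) = -7/2)
s(J) = -9 + 1/(2*(-168 + J)) (s(J) = -9 + 1/(2*(J - 168)) = -9 + 1/(2*(-168 + J)))
32149 + s(P(10)) = 32149 + (3025 - 18*(-7/2))/(2*(-168 - 7/2)) = 32149 + (3025 + 63)/(2*(-343/2)) = 32149 + (½)*(-2/343)*3088 = 32149 - 3088/343 = 11024019/343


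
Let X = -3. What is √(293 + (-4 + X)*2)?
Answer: 3*√31 ≈ 16.703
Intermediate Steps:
√(293 + (-4 + X)*2) = √(293 + (-4 - 3)*2) = √(293 - 7*2) = √(293 - 14) = √279 = 3*√31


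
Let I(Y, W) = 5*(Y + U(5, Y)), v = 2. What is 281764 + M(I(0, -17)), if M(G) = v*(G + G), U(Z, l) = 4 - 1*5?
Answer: 281744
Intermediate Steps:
U(Z, l) = -1 (U(Z, l) = 4 - 5 = -1)
I(Y, W) = -5 + 5*Y (I(Y, W) = 5*(Y - 1) = 5*(-1 + Y) = -5 + 5*Y)
M(G) = 4*G (M(G) = 2*(G + G) = 2*(2*G) = 4*G)
281764 + M(I(0, -17)) = 281764 + 4*(-5 + 5*0) = 281764 + 4*(-5 + 0) = 281764 + 4*(-5) = 281764 - 20 = 281744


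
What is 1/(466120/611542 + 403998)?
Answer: 305771/123531105518 ≈ 2.4753e-6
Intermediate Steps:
1/(466120/611542 + 403998) = 1/(466120*(1/611542) + 403998) = 1/(233060/305771 + 403998) = 1/(123531105518/305771) = 305771/123531105518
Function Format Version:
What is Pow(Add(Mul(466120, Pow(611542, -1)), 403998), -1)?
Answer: Rational(305771, 123531105518) ≈ 2.4753e-6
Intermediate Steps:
Pow(Add(Mul(466120, Pow(611542, -1)), 403998), -1) = Pow(Add(Mul(466120, Rational(1, 611542)), 403998), -1) = Pow(Add(Rational(233060, 305771), 403998), -1) = Pow(Rational(123531105518, 305771), -1) = Rational(305771, 123531105518)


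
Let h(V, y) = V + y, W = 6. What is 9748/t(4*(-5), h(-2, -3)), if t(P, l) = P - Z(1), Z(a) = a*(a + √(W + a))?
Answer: -14622/31 + 4874*√7/217 ≈ -412.25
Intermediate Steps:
Z(a) = a*(a + √(6 + a))
t(P, l) = -1 + P - √7 (t(P, l) = P - (1 + √(6 + 1)) = P - (1 + √7) = P + (-1 - √7) = -1 + P - √7)
9748/t(4*(-5), h(-2, -3)) = 9748/(-1 + 4*(-5) - √7) = 9748/(-1 - 20 - √7) = 9748/(-21 - √7)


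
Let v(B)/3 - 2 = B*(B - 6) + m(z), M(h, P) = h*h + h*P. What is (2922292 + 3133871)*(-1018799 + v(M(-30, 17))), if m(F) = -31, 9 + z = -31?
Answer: -3449626781778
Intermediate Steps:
z = -40 (z = -9 - 31 = -40)
M(h, P) = h² + P*h
v(B) = -87 + 3*B*(-6 + B) (v(B) = 6 + 3*(B*(B - 6) - 31) = 6 + 3*(B*(-6 + B) - 31) = 6 + 3*(-31 + B*(-6 + B)) = 6 + (-93 + 3*B*(-6 + B)) = -87 + 3*B*(-6 + B))
(2922292 + 3133871)*(-1018799 + v(M(-30, 17))) = (2922292 + 3133871)*(-1018799 + (-87 - (-540)*(17 - 30) + 3*(-30*(17 - 30))²)) = 6056163*(-1018799 + (-87 - (-540)*(-13) + 3*(-30*(-13))²)) = 6056163*(-1018799 + (-87 - 18*390 + 3*390²)) = 6056163*(-1018799 + (-87 - 7020 + 3*152100)) = 6056163*(-1018799 + (-87 - 7020 + 456300)) = 6056163*(-1018799 + 449193) = 6056163*(-569606) = -3449626781778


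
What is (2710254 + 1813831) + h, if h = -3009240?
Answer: 1514845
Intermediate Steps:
(2710254 + 1813831) + h = (2710254 + 1813831) - 3009240 = 4524085 - 3009240 = 1514845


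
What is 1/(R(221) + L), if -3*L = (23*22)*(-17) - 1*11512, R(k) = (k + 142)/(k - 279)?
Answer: 174/1165523 ≈ 0.00014929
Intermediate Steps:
R(k) = (142 + k)/(-279 + k)
L = 20114/3 (L = -((23*22)*(-17) - 1*11512)/3 = -(506*(-17) - 11512)/3 = -(-8602 - 11512)/3 = -⅓*(-20114) = 20114/3 ≈ 6704.7)
1/(R(221) + L) = 1/((142 + 221)/(-279 + 221) + 20114/3) = 1/(363/(-58) + 20114/3) = 1/(-1/58*363 + 20114/3) = 1/(-363/58 + 20114/3) = 1/(1165523/174) = 174/1165523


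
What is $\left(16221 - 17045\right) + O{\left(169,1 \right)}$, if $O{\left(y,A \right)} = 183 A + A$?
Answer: $-640$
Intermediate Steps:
$O{\left(y,A \right)} = 184 A$
$\left(16221 - 17045\right) + O{\left(169,1 \right)} = \left(16221 - 17045\right) + 184 \cdot 1 = -824 + 184 = -640$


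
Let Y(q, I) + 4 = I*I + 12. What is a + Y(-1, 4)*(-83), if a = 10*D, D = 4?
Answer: -1952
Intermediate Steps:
a = 40 (a = 10*4 = 40)
Y(q, I) = 8 + I² (Y(q, I) = -4 + (I*I + 12) = -4 + (I² + 12) = -4 + (12 + I²) = 8 + I²)
a + Y(-1, 4)*(-83) = 40 + (8 + 4²)*(-83) = 40 + (8 + 16)*(-83) = 40 + 24*(-83) = 40 - 1992 = -1952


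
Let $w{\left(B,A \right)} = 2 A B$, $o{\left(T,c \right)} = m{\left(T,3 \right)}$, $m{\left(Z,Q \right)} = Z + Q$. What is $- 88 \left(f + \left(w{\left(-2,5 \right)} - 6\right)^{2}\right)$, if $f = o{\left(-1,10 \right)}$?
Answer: $-59664$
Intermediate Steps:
$m{\left(Z,Q \right)} = Q + Z$
$o{\left(T,c \right)} = 3 + T$
$w{\left(B,A \right)} = 2 A B$
$f = 2$ ($f = 3 - 1 = 2$)
$- 88 \left(f + \left(w{\left(-2,5 \right)} - 6\right)^{2}\right) = - 88 \left(2 + \left(2 \cdot 5 \left(-2\right) - 6\right)^{2}\right) = - 88 \left(2 + \left(-20 - 6\right)^{2}\right) = - 88 \left(2 + \left(-26\right)^{2}\right) = - 88 \left(2 + 676\right) = \left(-88\right) 678 = -59664$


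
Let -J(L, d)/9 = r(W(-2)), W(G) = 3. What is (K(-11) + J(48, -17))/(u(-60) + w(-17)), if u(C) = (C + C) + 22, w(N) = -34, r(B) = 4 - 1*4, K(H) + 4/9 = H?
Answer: 103/1188 ≈ 0.086700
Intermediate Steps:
K(H) = -4/9 + H
r(B) = 0 (r(B) = 4 - 4 = 0)
J(L, d) = 0 (J(L, d) = -9*0 = 0)
u(C) = 22 + 2*C (u(C) = 2*C + 22 = 22 + 2*C)
(K(-11) + J(48, -17))/(u(-60) + w(-17)) = ((-4/9 - 11) + 0)/((22 + 2*(-60)) - 34) = (-103/9 + 0)/((22 - 120) - 34) = -103/(9*(-98 - 34)) = -103/9/(-132) = -103/9*(-1/132) = 103/1188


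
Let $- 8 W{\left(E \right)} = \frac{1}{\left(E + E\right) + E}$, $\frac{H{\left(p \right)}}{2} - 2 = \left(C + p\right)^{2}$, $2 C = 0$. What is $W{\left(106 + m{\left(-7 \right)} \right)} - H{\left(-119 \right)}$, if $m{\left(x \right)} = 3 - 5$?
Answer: $- \frac{70701697}{2496} \approx -28326.0$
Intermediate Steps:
$C = 0$ ($C = \frac{1}{2} \cdot 0 = 0$)
$m{\left(x \right)} = -2$ ($m{\left(x \right)} = 3 - 5 = -2$)
$H{\left(p \right)} = 4 + 2 p^{2}$ ($H{\left(p \right)} = 4 + 2 \left(0 + p\right)^{2} = 4 + 2 p^{2}$)
$W{\left(E \right)} = - \frac{1}{24 E}$ ($W{\left(E \right)} = - \frac{1}{8 \left(\left(E + E\right) + E\right)} = - \frac{1}{8 \left(2 E + E\right)} = - \frac{1}{8 \cdot 3 E} = - \frac{\frac{1}{3} \frac{1}{E}}{8} = - \frac{1}{24 E}$)
$W{\left(106 + m{\left(-7 \right)} \right)} - H{\left(-119 \right)} = - \frac{1}{24 \left(106 - 2\right)} - \left(4 + 2 \left(-119\right)^{2}\right) = - \frac{1}{24 \cdot 104} - \left(4 + 2 \cdot 14161\right) = \left(- \frac{1}{24}\right) \frac{1}{104} - \left(4 + 28322\right) = - \frac{1}{2496} - 28326 = - \frac{70701697}{2496}$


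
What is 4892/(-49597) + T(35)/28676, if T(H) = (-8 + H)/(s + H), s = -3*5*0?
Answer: -4908565601/49778525020 ≈ -0.098608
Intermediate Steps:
s = 0 (s = -15*0 = 0)
T(H) = (-8 + H)/H (T(H) = (-8 + H)/(0 + H) = (-8 + H)/H)
4892/(-49597) + T(35)/28676 = 4892/(-49597) + ((-8 + 35)/35)/28676 = 4892*(-1/49597) + ((1/35)*27)*(1/28676) = -4892/49597 + (27/35)*(1/28676) = -4892/49597 + 27/1003660 = -4908565601/49778525020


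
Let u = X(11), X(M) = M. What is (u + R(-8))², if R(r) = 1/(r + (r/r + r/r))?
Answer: 4225/36 ≈ 117.36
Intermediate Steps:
u = 11
R(r) = 1/(2 + r) (R(r) = 1/(r + (1 + 1)) = 1/(r + 2) = 1/(2 + r))
(u + R(-8))² = (11 + 1/(2 - 8))² = (11 + 1/(-6))² = (11 - ⅙)² = (65/6)² = 4225/36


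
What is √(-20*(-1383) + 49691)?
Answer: √77351 ≈ 278.12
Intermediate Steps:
√(-20*(-1383) + 49691) = √(27660 + 49691) = √77351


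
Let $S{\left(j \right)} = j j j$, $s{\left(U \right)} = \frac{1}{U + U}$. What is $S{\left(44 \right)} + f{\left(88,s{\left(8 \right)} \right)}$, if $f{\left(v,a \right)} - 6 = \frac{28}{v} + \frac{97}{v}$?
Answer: $\frac{7496845}{88} \approx 85191.0$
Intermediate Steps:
$s{\left(U \right)} = \frac{1}{2 U}$
$S{\left(j \right)} = j^{3}$ ($S{\left(j \right)} = j^{2} j = j^{3}$)
$f{\left(v,a \right)} = 6 + \frac{125}{v}$ ($f{\left(v,a \right)} = 6 + \left(\frac{28}{v} + \frac{97}{v}\right) = 6 + \frac{125}{v}$)
$S{\left(44 \right)} + f{\left(88,s{\left(8 \right)} \right)} = 44^{3} + \left(6 + \frac{125}{88}\right) = 85184 + \left(6 + 125 \cdot \frac{1}{88}\right) = 85184 + \left(6 + \frac{125}{88}\right) = 85184 + \frac{653}{88} = \frac{7496845}{88}$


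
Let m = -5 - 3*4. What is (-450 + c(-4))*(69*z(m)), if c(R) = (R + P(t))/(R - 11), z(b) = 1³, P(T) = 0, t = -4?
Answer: -155158/5 ≈ -31032.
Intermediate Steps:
m = -17 (m = -5 - 12 = -17)
z(b) = 1
c(R) = R/(-11 + R) (c(R) = (R + 0)/(R - 11) = R/(-11 + R))
(-450 + c(-4))*(69*z(m)) = (-450 - 4/(-11 - 4))*(69*1) = (-450 - 4/(-15))*69 = (-450 - 4*(-1/15))*69 = (-450 + 4/15)*69 = -6746/15*69 = -155158/5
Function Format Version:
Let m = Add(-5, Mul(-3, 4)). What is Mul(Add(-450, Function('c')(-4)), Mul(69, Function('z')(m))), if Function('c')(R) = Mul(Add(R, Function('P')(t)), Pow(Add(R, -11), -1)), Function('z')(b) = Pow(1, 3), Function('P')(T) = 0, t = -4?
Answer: Rational(-155158, 5) ≈ -31032.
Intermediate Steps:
m = -17 (m = Add(-5, -12) = -17)
Function('z')(b) = 1
Function('c')(R) = Mul(R, Pow(Add(-11, R), -1)) (Function('c')(R) = Mul(Add(R, 0), Pow(Add(R, -11), -1)) = Mul(R, Pow(Add(-11, R), -1)))
Mul(Add(-450, Function('c')(-4)), Mul(69, Function('z')(m))) = Mul(Add(-450, Mul(-4, Pow(Add(-11, -4), -1))), Mul(69, 1)) = Mul(Add(-450, Mul(-4, Pow(-15, -1))), 69) = Mul(Add(-450, Mul(-4, Rational(-1, 15))), 69) = Mul(Add(-450, Rational(4, 15)), 69) = Mul(Rational(-6746, 15), 69) = Rational(-155158, 5)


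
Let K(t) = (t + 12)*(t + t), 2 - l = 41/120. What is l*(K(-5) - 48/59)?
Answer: -415711/3540 ≈ -117.43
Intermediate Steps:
l = 199/120 (l = 2 - 41/120 = 199/120 ≈ 1.6583)
K(t) = 2*t*(12 + t) (K(t) = (12 + t)*(2*t) = 2*t*(12 + t))
l*(K(-5) - 48/59) = 199*(2*(-5)*(12 - 5) - 48/59)/120 = 199*(2*(-5)*7 - 48*1/59)/120 = 199*(-70 - 48/59)/120 = (199/120)*(-4178/59) = -415711/3540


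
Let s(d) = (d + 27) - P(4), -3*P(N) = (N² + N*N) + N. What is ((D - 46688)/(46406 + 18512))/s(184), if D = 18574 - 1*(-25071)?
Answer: -3043/14476714 ≈ -0.00021020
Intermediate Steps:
D = 43645 (D = 18574 + 25071 = 43645)
P(N) = -2*N²/3 - N/3 (P(N) = -((N² + N*N) + N)/3 = -((N² + N²) + N)/3 = -(2*N² + N)/3 = -(N + 2*N²)/3 = -2*N²/3 - N/3)
s(d) = 39 + d (s(d) = (d + 27) - (-1)*4*(1 + 2*4)/3 = (27 + d) - (-1)*4*(1 + 8)/3 = (27 + d) - (-1)*4*9/3 = (27 + d) - 1*(-12) = (27 + d) + 12 = 39 + d)
((D - 46688)/(46406 + 18512))/s(184) = ((43645 - 46688)/(46406 + 18512))/(39 + 184) = -3043/64918/223 = -3043*1/64918*(1/223) = -3043/64918*1/223 = -3043/14476714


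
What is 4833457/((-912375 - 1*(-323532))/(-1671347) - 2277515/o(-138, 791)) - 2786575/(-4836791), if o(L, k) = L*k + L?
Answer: 4270583051161786292102719/18722618427372149303 ≈ 2.2810e+5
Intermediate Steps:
o(L, k) = L + L*k
4833457/((-912375 - 1*(-323532))/(-1671347) - 2277515/o(-138, 791)) - 2786575/(-4836791) = 4833457/((-912375 - 1*(-323532))/(-1671347) - 2277515*(-1/(138*(1 + 791)))) - 2786575/(-4836791) = 4833457/((-912375 + 323532)*(-1/1671347) - 2277515/((-138*792))) - 2786575*(-1/4836791) = 4833457/(-588843*(-1/1671347) - 2277515/(-109296)) + 2786575/4836791 = 4833457/(588843/1671347 - 2277515*(-1/109296)) + 2786575/4836791 = 4833457/(588843/1671347 + 2277515/109296) + 2786575/4836791 = 4833457/(3870876047233/182671541712) + 2786575/4836791 = 4833457*(182671541712/3870876047233) + 2786575/4836791 = 882935041988658384/3870876047233 + 2786575/4836791 = 4270583051161786292102719/18722618427372149303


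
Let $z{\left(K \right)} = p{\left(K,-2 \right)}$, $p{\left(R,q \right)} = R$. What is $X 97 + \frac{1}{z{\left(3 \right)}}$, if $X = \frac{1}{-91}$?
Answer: $- \frac{200}{273} \approx -0.7326$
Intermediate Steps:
$z{\left(K \right)} = K$
$X = - \frac{1}{91} \approx -0.010989$
$X 97 + \frac{1}{z{\left(3 \right)}} = \left(- \frac{1}{91}\right) 97 + \frac{1}{3} = - \frac{97}{91} + \frac{1}{3} = - \frac{200}{273}$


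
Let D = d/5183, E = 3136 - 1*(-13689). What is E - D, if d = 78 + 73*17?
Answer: 87202656/5183 ≈ 16825.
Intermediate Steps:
E = 16825 (E = 3136 + 13689 = 16825)
d = 1319 (d = 78 + 1241 = 1319)
D = 1319/5183 ≈ 0.25449
E - D = 16825 - 1*1319/5183 = 16825 - 1319/5183 = 87202656/5183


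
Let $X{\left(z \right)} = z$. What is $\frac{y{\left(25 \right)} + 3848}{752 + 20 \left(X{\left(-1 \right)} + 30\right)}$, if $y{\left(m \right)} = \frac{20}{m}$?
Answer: $\frac{4811}{1665} \approx 2.8895$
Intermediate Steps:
$\frac{y{\left(25 \right)} + 3848}{752 + 20 \left(X{\left(-1 \right)} + 30\right)} = \frac{\frac{20}{25} + 3848}{752 + 20 \left(-1 + 30\right)} = \frac{20 \cdot \frac{1}{25} + 3848}{752 + 20 \cdot 29} = \frac{\frac{4}{5} + 3848}{752 + 580} = \frac{19244}{5 \cdot 1332} = \frac{19244}{5} \cdot \frac{1}{1332} = \frac{4811}{1665}$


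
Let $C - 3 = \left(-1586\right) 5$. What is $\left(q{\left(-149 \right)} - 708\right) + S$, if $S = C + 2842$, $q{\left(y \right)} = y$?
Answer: $-5942$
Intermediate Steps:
$C = -7927$ ($C = 3 - 7930 = -7927$)
$S = -5085$ ($S = -7927 + 2842 = -5085$)
$\left(q{\left(-149 \right)} - 708\right) + S = \left(-149 - 708\right) - 5085 = -857 - 5085 = -5942$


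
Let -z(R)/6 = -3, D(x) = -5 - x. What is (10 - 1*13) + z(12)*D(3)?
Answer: -147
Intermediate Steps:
z(R) = 18 (z(R) = -6*(-3) = 18)
(10 - 1*13) + z(12)*D(3) = (10 - 1*13) + 18*(-5 - 1*3) = (10 - 13) + 18*(-5 - 3) = -3 + 18*(-8) = -3 - 144 = -147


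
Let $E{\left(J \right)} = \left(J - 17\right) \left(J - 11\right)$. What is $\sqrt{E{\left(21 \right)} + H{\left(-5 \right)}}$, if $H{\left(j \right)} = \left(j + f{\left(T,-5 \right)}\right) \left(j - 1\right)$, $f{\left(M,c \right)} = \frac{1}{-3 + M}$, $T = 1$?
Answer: $\sqrt{73} \approx 8.544$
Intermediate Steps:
$E{\left(J \right)} = \left(-17 + J\right) \left(-11 + J\right)$
$H{\left(j \right)} = \left(-1 + j\right) \left(- \frac{1}{2} + j\right)$ ($H{\left(j \right)} = \left(j + \frac{1}{-3 + 1}\right) \left(j - 1\right) = \left(j + \frac{1}{-2}\right) \left(-1 + j\right) = \left(j - \frac{1}{2}\right) \left(-1 + j\right) = \left(- \frac{1}{2} + j\right) \left(-1 + j\right) = \left(-1 + j\right) \left(- \frac{1}{2} + j\right)$)
$\sqrt{E{\left(21 \right)} + H{\left(-5 \right)}} = \sqrt{\left(187 + 21^{2} - 588\right) + \left(\frac{1}{2} + \left(-5\right)^{2} - - \frac{15}{2}\right)} = \sqrt{\left(187 + 441 - 588\right) + \left(\frac{1}{2} + 25 + \frac{15}{2}\right)} = \sqrt{40 + 33} = \sqrt{73}$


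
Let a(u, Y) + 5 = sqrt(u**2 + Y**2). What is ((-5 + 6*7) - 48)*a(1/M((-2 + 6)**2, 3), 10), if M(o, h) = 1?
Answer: 55 - 11*sqrt(101) ≈ -55.549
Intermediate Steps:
a(u, Y) = -5 + sqrt(Y**2 + u**2) (a(u, Y) = -5 + sqrt(u**2 + Y**2) = -5 + sqrt(Y**2 + u**2))
((-5 + 6*7) - 48)*a(1/M((-2 + 6)**2, 3), 10) = ((-5 + 6*7) - 48)*(-5 + sqrt(10**2 + (1/1)**2)) = ((-5 + 42) - 48)*(-5 + sqrt(100 + 1**2)) = (37 - 48)*(-5 + sqrt(100 + 1)) = -11*(-5 + sqrt(101)) = 55 - 11*sqrt(101)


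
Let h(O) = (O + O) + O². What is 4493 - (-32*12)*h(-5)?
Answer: 10253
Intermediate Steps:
h(O) = O² + 2*O (h(O) = 2*O + O² = O² + 2*O)
4493 - (-32*12)*h(-5) = 4493 - (-32*12)*(-5*(2 - 5)) = 4493 - (-384)*(-5*(-3)) = 4493 - (-384)*15 = 4493 - 1*(-5760) = 4493 + 5760 = 10253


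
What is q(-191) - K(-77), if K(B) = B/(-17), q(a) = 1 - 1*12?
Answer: -264/17 ≈ -15.529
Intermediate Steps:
q(a) = -11 (q(a) = 1 - 12 = -11)
K(B) = -B/17 (K(B) = B*(-1/17) = -B/17)
q(-191) - K(-77) = -11 - (-1)*(-77)/17 = -11 - 1*77/17 = -11 - 77/17 = -264/17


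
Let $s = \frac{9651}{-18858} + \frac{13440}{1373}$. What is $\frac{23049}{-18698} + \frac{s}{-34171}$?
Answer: $- \frac{1699770692362616}{1378598388411181} \approx -1.233$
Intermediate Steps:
$s = \frac{80066899}{8630678}$ ($s = 9651 \left(- \frac{1}{18858}\right) + 13440 \cdot \frac{1}{1373} = - \frac{3217}{6286} + \frac{13440}{1373} = \frac{80066899}{8630678} \approx 9.277$)
$\frac{23049}{-18698} + \frac{s}{-34171} = \frac{23049}{-18698} + \frac{80066899}{8630678 \left(-34171\right)} = 23049 \left(- \frac{1}{18698}\right) + \frac{80066899}{8630678} \left(- \frac{1}{34171}\right) = - \frac{23049}{18698} - \frac{80066899}{294918897938} = - \frac{1699770692362616}{1378598388411181}$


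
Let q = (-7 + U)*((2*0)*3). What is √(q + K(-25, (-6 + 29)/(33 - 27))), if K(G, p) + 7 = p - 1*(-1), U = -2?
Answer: I*√78/6 ≈ 1.472*I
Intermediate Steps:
K(G, p) = -6 + p (K(G, p) = -7 + (p - 1*(-1)) = -7 + (p + 1) = -7 + (1 + p) = -6 + p)
q = 0 (q = (-7 - 2)*((2*0)*3) = -0*3 = -9*0 = 0)
√(q + K(-25, (-6 + 29)/(33 - 27))) = √(0 + (-6 + (-6 + 29)/(33 - 27))) = √(0 + (-6 + 23/6)) = √(0 - 13/6) = √(-13/6) = I*√78/6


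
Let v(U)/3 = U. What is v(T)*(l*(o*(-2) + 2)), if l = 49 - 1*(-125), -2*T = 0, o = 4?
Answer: 0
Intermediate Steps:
T = 0 (T = -½*0 = 0)
v(U) = 3*U
l = 174 (l = 49 + 125 = 174)
v(T)*(l*(o*(-2) + 2)) = (3*0)*(174*(4*(-2) + 2)) = 0*(174*(-8 + 2)) = 0*(174*(-6)) = 0*(-1044) = 0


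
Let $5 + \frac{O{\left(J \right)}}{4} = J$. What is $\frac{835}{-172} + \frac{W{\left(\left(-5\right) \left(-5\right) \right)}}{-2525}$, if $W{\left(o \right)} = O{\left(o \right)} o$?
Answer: $- \frac{98095}{17372} \approx -5.6467$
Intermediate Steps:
$O{\left(J \right)} = -20 + 4 J$
$W{\left(o \right)} = o \left(-20 + 4 o\right)$ ($W{\left(o \right)} = \left(-20 + 4 o\right) o = o \left(-20 + 4 o\right)$)
$\frac{835}{-172} + \frac{W{\left(\left(-5\right) \left(-5\right) \right)}}{-2525} = \frac{835}{-172} + \frac{4 \left(\left(-5\right) \left(-5\right)\right) \left(-5 - -25\right)}{-2525} = 835 \left(- \frac{1}{172}\right) + 4 \cdot 25 \left(-5 + 25\right) \left(- \frac{1}{2525}\right) = - \frac{835}{172} + 4 \cdot 25 \cdot 20 \left(- \frac{1}{2525}\right) = - \frac{835}{172} + 2000 \left(- \frac{1}{2525}\right) = - \frac{835}{172} - \frac{80}{101} = - \frac{98095}{17372}$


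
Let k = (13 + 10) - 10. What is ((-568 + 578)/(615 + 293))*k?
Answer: 65/454 ≈ 0.14317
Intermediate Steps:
k = 13 (k = 23 - 10 = 13)
((-568 + 578)/(615 + 293))*k = ((-568 + 578)/(615 + 293))*13 = (10/908)*13 = (10*(1/908))*13 = (5/454)*13 = 65/454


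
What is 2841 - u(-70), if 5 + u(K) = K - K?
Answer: 2846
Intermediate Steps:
u(K) = -5 (u(K) = -5 + (K - K) = -5 + 0 = -5)
2841 - u(-70) = 2841 - 1*(-5) = 2841 + 5 = 2846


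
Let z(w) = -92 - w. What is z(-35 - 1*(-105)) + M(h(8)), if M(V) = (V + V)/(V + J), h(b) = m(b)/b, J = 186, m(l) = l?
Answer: -30292/187 ≈ -161.99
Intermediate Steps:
h(b) = 1 (h(b) = b/b = 1)
M(V) = 2*V/(186 + V) (M(V) = (V + V)/(V + 186) = (2*V)/(186 + V) = 2*V/(186 + V))
z(-35 - 1*(-105)) + M(h(8)) = (-92 - (-35 - 1*(-105))) + 2*1/(186 + 1) = (-92 - (-35 + 105)) + 2*1/187 = (-92 - 1*70) + 2*1*(1/187) = (-92 - 70) + 2/187 = -162 + 2/187 = -30292/187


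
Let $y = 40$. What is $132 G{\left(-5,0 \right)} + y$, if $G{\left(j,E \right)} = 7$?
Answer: $964$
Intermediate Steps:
$132 G{\left(-5,0 \right)} + y = 132 \cdot 7 + 40 = 924 + 40 = 964$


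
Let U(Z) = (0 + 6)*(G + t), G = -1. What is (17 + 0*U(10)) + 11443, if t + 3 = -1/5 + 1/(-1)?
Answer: 11460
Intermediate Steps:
t = -21/5 (t = -3 + (-1/5 + 1/(-1)) = -3 + (-1*1/5 + 1*(-1)) = -3 + (-1/5 - 1) = -3 - 6/5 = -21/5 ≈ -4.2000)
U(Z) = -156/5 (U(Z) = (0 + 6)*(-1 - 21/5) = 6*(-26/5) = -156/5)
(17 + 0*U(10)) + 11443 = (17 + 0*(-156/5)) + 11443 = (17 + 0) + 11443 = 17 + 11443 = 11460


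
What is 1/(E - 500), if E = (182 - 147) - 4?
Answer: -1/469 ≈ -0.0021322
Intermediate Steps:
E = 31 (E = 35 - 4 = 31)
1/(E - 500) = 1/(31 - 500) = 1/(-469) = -1/469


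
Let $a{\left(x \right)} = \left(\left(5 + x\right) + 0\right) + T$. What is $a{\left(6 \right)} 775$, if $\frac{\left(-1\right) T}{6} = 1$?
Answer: $3875$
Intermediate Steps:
$T = -6$ ($T = \left(-6\right) 1 = -6$)
$a{\left(x \right)} = -1 + x$ ($a{\left(x \right)} = \left(\left(5 + x\right) + 0\right) - 6 = \left(5 + x\right) - 6 = -1 + x$)
$a{\left(6 \right)} 775 = \left(-1 + 6\right) 775 = 5 \cdot 775 = 3875$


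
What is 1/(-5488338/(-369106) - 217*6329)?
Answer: -184553/253461054160 ≈ -7.2813e-7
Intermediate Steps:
1/(-5488338/(-369106) - 217*6329) = 1/(-5488338*(-1/369106) - 1373393) = 1/(2744169/184553 - 1373393) = 1/(-253461054160/184553) = -184553/253461054160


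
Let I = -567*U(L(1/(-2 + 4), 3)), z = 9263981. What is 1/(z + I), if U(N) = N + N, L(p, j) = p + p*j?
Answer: 1/9261713 ≈ 1.0797e-7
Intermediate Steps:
L(p, j) = p + j*p
U(N) = 2*N
I = -2268 (I = -1134*(1 + 3)/(-2 + 4) = -1134*4/2 = -1134*(½)*4 = -1134*2 = -567*4 = -2268)
1/(z + I) = 1/(9263981 - 2268) = 1/9261713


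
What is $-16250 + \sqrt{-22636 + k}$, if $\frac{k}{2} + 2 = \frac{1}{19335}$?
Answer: $-16250 + \frac{i \sqrt{8463787935330}}{19335} \approx -16250.0 + 150.47 i$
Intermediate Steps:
$k = - \frac{77338}{19335}$ ($k = -4 + \frac{2}{19335} = - \frac{77338}{19335} \approx -3.9999$)
$-16250 + \sqrt{-22636 + k} = -16250 + \sqrt{-22636 - \frac{77338}{19335}} = -16250 + \sqrt{- \frac{437744398}{19335}} = -16250 + \frac{i \sqrt{8463787935330}}{19335}$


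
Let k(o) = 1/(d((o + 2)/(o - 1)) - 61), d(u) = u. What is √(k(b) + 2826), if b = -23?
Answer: √653822338/481 ≈ 53.160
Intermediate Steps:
k(o) = 1/(-61 + (2 + o)/(-1 + o)) (k(o) = 1/((o + 2)/(o - 1) - 61) = 1/((2 + o)/(-1 + o) - 61) = 1/(-61 + (2 + o)/(-1 + o)))
√(k(b) + 2826) = √((1 - 1*(-23))/(3*(-21 + 20*(-23))) + 2826) = √((1 + 23)/(3*(-21 - 460)) + 2826) = √((⅓)*24/(-481) + 2826) = √((⅓)*(-1/481)*24 + 2826) = √(-8/481 + 2826) = √(1359298/481) = √653822338/481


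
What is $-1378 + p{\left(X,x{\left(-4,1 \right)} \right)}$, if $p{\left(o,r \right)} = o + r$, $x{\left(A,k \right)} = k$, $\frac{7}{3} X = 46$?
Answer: $- \frac{9501}{7} \approx -1357.3$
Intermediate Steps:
$X = \frac{138}{7}$ ($X = \frac{3}{7} \cdot 46 = \frac{138}{7} \approx 19.714$)
$-1378 + p{\left(X,x{\left(-4,1 \right)} \right)} = -1378 + \left(\frac{138}{7} + 1\right) = -1378 + \frac{145}{7} = - \frac{9501}{7}$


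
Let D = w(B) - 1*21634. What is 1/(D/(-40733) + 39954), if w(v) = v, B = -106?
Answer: 40733/1627468022 ≈ 2.5028e-5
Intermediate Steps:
D = -21740 (D = -106 - 1*21634 = -106 - 21634 = -21740)
1/(D/(-40733) + 39954) = 1/(-21740/(-40733) + 39954) = 1/(-21740*(-1/40733) + 39954) = 1/(21740/40733 + 39954) = 1/(1627468022/40733) = 40733/1627468022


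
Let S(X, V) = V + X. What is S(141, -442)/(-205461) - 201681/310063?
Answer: -41344250978/63705854043 ≈ -0.64899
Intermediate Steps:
S(141, -442)/(-205461) - 201681/310063 = (-442 + 141)/(-205461) - 201681/310063 = -301*(-1/205461) - 201681*1/310063 = 301/205461 - 201681/310063 = -41344250978/63705854043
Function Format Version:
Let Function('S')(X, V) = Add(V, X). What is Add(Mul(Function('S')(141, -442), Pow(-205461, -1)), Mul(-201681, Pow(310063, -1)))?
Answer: Rational(-41344250978, 63705854043) ≈ -0.64899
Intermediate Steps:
Add(Mul(Function('S')(141, -442), Pow(-205461, -1)), Mul(-201681, Pow(310063, -1))) = Add(Mul(Add(-442, 141), Pow(-205461, -1)), Mul(-201681, Pow(310063, -1))) = Add(Mul(-301, Rational(-1, 205461)), Mul(-201681, Rational(1, 310063))) = Add(Rational(301, 205461), Rational(-201681, 310063)) = Rational(-41344250978, 63705854043)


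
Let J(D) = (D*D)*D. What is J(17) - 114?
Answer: 4799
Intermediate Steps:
J(D) = D³ (J(D) = D²*D = D³)
J(17) - 114 = 17³ - 114 = 4913 - 114 = 4799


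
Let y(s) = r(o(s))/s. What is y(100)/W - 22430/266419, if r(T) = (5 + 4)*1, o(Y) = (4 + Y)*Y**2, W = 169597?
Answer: -380403673229/4518386314300 ≈ -0.084190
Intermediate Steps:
o(Y) = Y**2*(4 + Y)
r(T) = 9 (r(T) = 9*1 = 9)
y(s) = 9/s
y(100)/W - 22430/266419 = (9/100)/169597 - 22430/266419 = (9*(1/100))*(1/169597) - 22430*1/266419 = (9/100)*(1/169597) - 22430/266419 = 9/16959700 - 22430/266419 = -380403673229/4518386314300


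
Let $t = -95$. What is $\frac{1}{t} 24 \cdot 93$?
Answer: $- \frac{2232}{95} \approx -23.495$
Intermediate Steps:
$\frac{1}{t} 24 \cdot 93 = \frac{1}{-95} \cdot 24 \cdot 93 = \left(- \frac{1}{95}\right) 24 \cdot 93 = \left(- \frac{24}{95}\right) 93 = - \frac{2232}{95}$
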